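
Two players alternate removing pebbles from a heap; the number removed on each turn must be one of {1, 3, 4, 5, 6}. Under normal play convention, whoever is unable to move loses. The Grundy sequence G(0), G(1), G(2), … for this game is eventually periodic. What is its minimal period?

G(0) = 0
G(1) = mex{0} = 1
G(2) = mex{1} = 0
G(3) = mex{0,0} = 1
G(4) = mex{1,1,0} = 2
G(5) = mex{2,0,1,0} = 3
G(6) = mex{3,1,0,1,0} = 2
G(7) = mex{2,2,1,0,1} = 3
G(8) = mex{3,3,2,1,0} = 4
G(9) = mex{4,2,3,2,1} = 0
G(10) = mex{0,3,2,3,2} = 1
G(11) = mex{1,4,3,2,3} = 0
G(12) = mex{0,0,4,3,2} = 1
G(13) = mex{1,1,0,4,3} = 2
G(14) = mex{2,0,1,0,4} = 3
G(15) = mex{3,1,0,1,0} = 2
G(16) = mex{2,2,1,0,1} = 3
G(17) = mex{3,3,2,1,0} = 4
G(18) = mex{4,2,3,2,1} = 0
G(19) = mex{0,3,2,3,2} = 1
G(n+9) = G(n) holds for n = 0,…,5 (a full window of length max(S) = 6), so the sequence is purely periodic with period 9.

9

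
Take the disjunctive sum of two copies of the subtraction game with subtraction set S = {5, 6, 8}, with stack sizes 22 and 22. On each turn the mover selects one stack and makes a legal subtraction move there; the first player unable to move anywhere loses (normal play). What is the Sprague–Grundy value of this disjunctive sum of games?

All stacks use S = {5, 6, 8}:
G(0) = 0
G(1) = mex{} = 0
G(2) = mex{} = 0
G(3) = mex{} = 0
G(4) = mex{} = 0
G(5) = mex{0} = 1
G(6) = mex{0,0} = 1
G(7) = mex{0,0} = 1
G(8) = mex{0,0,0} = 1
G(9) = mex{0,0,0} = 1
G(10) = mex{1,0,0} = 2
G(11) = mex{1,1,0} = 2
G(12) = mex{1,1,0} = 2
G(13) = mex{1,1,1} = 0
G(14) = mex{1,1,1} = 0
G(15) = mex{2,1,1} = 0
G(16) = mex{2,2,1} = 0
G(17) = mex{2,2,1} = 0
G(18) = mex{0,2,2} = 1
G(19) = mex{0,0,2} = 1
G(20) = mex{0,0,2} = 1
G(21) = mex{0,0,0} = 1
G(22) = mex{0,0,0} = 1
Stack A: G(22) = 1.
Stack B: G(22) = 1.
Combined Grundy value = 1 ⊕ 1 = 0.

0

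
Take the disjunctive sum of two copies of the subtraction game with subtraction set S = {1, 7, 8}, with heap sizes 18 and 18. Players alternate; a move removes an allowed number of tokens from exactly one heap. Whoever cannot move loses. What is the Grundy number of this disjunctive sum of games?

0

All heaps use S = {1, 7, 8}:
G(0) = 0
G(1) = mex{0} = 1
G(2) = mex{1} = 0
G(3) = mex{0} = 1
G(4) = mex{1} = 0
G(5) = mex{0} = 1
G(6) = mex{1} = 0
G(7) = mex{0,0} = 1
G(8) = mex{1,1,0} = 2
G(9) = mex{2,0,1} = 3
G(10) = mex{3,1,0} = 2
G(11) = mex{2,0,1} = 3
G(12) = mex{3,1,0} = 2
G(13) = mex{2,0,1} = 3
G(14) = mex{3,1,0} = 2
G(15) = mex{2,2,1} = 0
G(16) = mex{0,3,2} = 1
G(17) = mex{1,2,3} = 0
G(18) = mex{0,3,2} = 1
Heap A: G(18) = 1.
Heap B: G(18) = 1.
Combined Grundy value = 1 ⊕ 1 = 0.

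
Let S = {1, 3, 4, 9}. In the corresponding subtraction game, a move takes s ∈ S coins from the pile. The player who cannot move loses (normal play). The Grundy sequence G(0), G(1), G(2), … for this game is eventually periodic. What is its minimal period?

G(0) = 0
G(1) = mex{0} = 1
G(2) = mex{1} = 0
G(3) = mex{0,0} = 1
G(4) = mex{1,1,0} = 2
G(5) = mex{2,0,1} = 3
G(6) = mex{3,1,0} = 2
G(7) = mex{2,2,1} = 0
G(8) = mex{0,3,2} = 1
G(9) = mex{1,2,3,0} = 4
G(10) = mex{4,0,2,1} = 3
G(11) = mex{3,1,0,0} = 2
G(12) = mex{2,4,1,1} = 0
G(13) = mex{0,3,4,2} = 1
G(14) = mex{1,2,3,3} = 0
G(15) = mex{0,0,2,2} = 1
G(16) = mex{1,1,0,0} = 2
G(17) = mex{2,0,1,1} = 3
G(18) = mex{3,1,0,4} = 2
G(19) = mex{2,2,1,3} = 0
G(20) = mex{0,3,2,2} = 1
G(21) = mex{1,2,3,0} = 4
G(22) = mex{4,0,2,1} = 3
G(23) = mex{3,1,0,0} = 2
G(24) = mex{2,4,1,1} = 0
G(25) = mex{0,3,4,2} = 1
G(n+12) = G(n) holds for n = 0,…,8 (a full window of length max(S) = 9), so the sequence is purely periodic with period 12.

12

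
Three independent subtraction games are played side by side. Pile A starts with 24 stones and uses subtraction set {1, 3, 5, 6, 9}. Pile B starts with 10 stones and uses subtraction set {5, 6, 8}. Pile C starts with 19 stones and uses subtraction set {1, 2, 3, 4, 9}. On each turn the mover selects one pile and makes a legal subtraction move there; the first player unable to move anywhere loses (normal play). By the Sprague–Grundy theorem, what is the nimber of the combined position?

Pile A, S = {1, 3, 5, 6, 9}:
n :  0  1  2  3  4  5  6  7  8  9 10 11 12 13 14 15 16 17 18 19 20 21 22 23 24
G :  0  1  0  1  0  1  2  3  2  3  2  3  0  1  0  1  0  1  2  3  2  3  2  3  0
G_A(24) = 0.
Pile B, S = {5, 6, 8}:
n :  0  1  2  3  4  5  6  7  8  9 10
G :  0  0  0  0  0  1  1  1  1  1  2
G_B(10) = 2.
Pile C, S = {1, 2, 3, 4, 9}:
G(0) = 0
G(1) = mex{0} = 1
G(2) = mex{1,0} = 2
G(3) = mex{2,1,0} = 3
G(4) = mex{3,2,1,0} = 4
G(5) = mex{4,3,2,1} = 0
G(6) = mex{0,4,3,2} = 1
G(7) = mex{1,0,4,3} = 2
G(8) = mex{2,1,0,4} = 3
G(9) = mex{3,2,1,0,0} = 4
G(10) = mex{4,3,2,1,1} = 0
G(11) = mex{0,4,3,2,2} = 1
G(12) = mex{1,0,4,3,3} = 2
G(13) = mex{2,1,0,4,4} = 3
G(14) = mex{3,2,1,0,0} = 4
G(15) = mex{4,3,2,1,1} = 0
G(16) = mex{0,4,3,2,2} = 1
G(17) = mex{1,0,4,3,3} = 2
G(18) = mex{2,1,0,4,4} = 3
G(19) = mex{3,2,1,0,0} = 4
G_C(19) = 4.
Combined Grundy value = 0 ⊕ 2 ⊕ 4 = 6.

6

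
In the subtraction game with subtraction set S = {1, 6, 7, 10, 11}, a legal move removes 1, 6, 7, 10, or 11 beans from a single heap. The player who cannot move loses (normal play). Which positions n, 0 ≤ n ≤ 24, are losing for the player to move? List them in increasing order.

0, 2, 4, 16, 18, 20

G(0) = 0
G(1) = mex{0} = 1
G(2) = mex{1} = 0
G(3) = mex{0} = 1
G(4) = mex{1} = 0
G(5) = mex{0} = 1
G(6) = mex{1,0} = 2
G(7) = mex{2,1,0} = 3
G(8) = mex{3,0,1} = 2
G(9) = mex{2,1,0} = 3
G(10) = mex{3,0,1,0} = 2
G(11) = mex{2,1,0,1,0} = 3
G(12) = mex{3,2,1,0,1} = 4
G(13) = mex{4,3,2,1,0} = 5
G(14) = mex{5,2,3,0,1} = 4
G(15) = mex{4,3,2,1,0} = 5
G(16) = mex{5,2,3,2,1} = 0
G(17) = mex{0,3,2,3,2} = 1
G(18) = mex{1,4,3,2,3} = 0
G(19) = mex{0,5,4,3,2} = 1
G(20) = mex{1,4,5,2,3} = 0
G(21) = mex{0,5,4,3,2} = 1
G(22) = mex{1,0,5,4,3} = 2
G(23) = mex{2,1,0,5,4} = 3
G(24) = mex{3,0,1,4,5} = 2
P-positions are exactly the n with G(n) = 0.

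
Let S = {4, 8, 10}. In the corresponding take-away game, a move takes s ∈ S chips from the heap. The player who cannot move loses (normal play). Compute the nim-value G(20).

G(0) = 0
G(1) = mex{} = 0
G(2) = mex{} = 0
G(3) = mex{} = 0
G(4) = mex{0} = 1
G(5) = mex{0} = 1
G(6) = mex{0} = 1
G(7) = mex{0} = 1
G(8) = mex{1,0} = 2
G(9) = mex{1,0} = 2
G(10) = mex{1,0,0} = 2
G(11) = mex{1,0,0} = 2
G(12) = mex{2,1,0} = 3
G(13) = mex{2,1,0} = 3
G(14) = mex{2,1,1} = 0
G(15) = mex{2,1,1} = 0
G(16) = mex{3,2,1} = 0
G(17) = mex{3,2,1} = 0
G(18) = mex{0,2,2} = 1
G(19) = mex{0,2,2} = 1
G(20) = mex{0,3,2} = 1

1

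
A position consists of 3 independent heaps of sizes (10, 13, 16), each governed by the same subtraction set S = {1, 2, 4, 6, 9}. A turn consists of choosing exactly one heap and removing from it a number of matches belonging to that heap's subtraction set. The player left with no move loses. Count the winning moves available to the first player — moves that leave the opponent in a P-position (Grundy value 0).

0

All heaps use S = {1, 2, 4, 6, 9}:
G(0) = 0
G(1) = mex{0} = 1
G(2) = mex{1,0} = 2
G(3) = mex{2,1} = 0
G(4) = mex{0,2,0} = 1
G(5) = mex{1,0,1} = 2
G(6) = mex{2,1,2,0} = 3
G(7) = mex{3,2,0,1} = 4
G(8) = mex{4,3,1,2} = 0
G(9) = mex{0,4,2,0,0} = 1
G(10) = mex{1,0,3,1,1} = 2
G(11) = mex{2,1,4,2,2} = 0
G(12) = mex{0,2,0,3,0} = 1
G(13) = mex{1,0,1,4,1} = 2
G(14) = mex{2,1,2,0,2} = 3
G(15) = mex{3,2,0,1,3} = 4
G(16) = mex{4,3,1,2,4} = 0
Heap A: G(10) = 2.
Heap B: G(13) = 2.
Heap C: G(16) = 0.
Combined Grundy value = 2 ⊕ 2 ⊕ 0 = 0.
A winning move leaves total XOR = 0, i.e. changes one component's Grundy value g to g ⊕ X where X is the current total.
Heap A: target g' = 2⊕0 = 2, but every legal move changes the Grundy value (mex property), so 0 moves.
Heap B: target g' = 2⊕0 = 2, but every legal move changes the Grundy value (mex property), so 0 moves.
Heap C: target g' = 0⊕0 = 0, but every legal move changes the Grundy value (mex property), so 0 moves.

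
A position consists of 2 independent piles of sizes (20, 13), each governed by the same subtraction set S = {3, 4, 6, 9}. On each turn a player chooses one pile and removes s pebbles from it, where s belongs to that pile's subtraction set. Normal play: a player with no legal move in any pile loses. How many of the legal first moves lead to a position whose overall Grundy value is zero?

All piles use S = {3, 4, 6, 9}:
G(0) = 0
G(1) = mex{} = 0
G(2) = mex{} = 0
G(3) = mex{0} = 1
G(4) = mex{0,0} = 1
G(5) = mex{0,0} = 1
G(6) = mex{1,0,0} = 2
G(7) = mex{1,1,0} = 2
G(8) = mex{1,1,0} = 2
G(9) = mex{2,1,1,0} = 3
G(10) = mex{2,2,1,0} = 3
G(11) = mex{2,2,1,0} = 3
G(12) = mex{3,2,2,1} = 0
G(13) = mex{3,3,2,1} = 0
G(14) = mex{3,3,2,1} = 0
G(15) = mex{0,3,3,2} = 1
G(16) = mex{0,0,3,2} = 1
G(17) = mex{0,0,3,2} = 1
G(18) = mex{1,0,0,3} = 2
G(19) = mex{1,1,0,3} = 2
G(20) = mex{1,1,0,3} = 2
Pile A: G(20) = 2.
Pile B: G(13) = 0.
Combined Grundy value = 2 ⊕ 0 = 2.
A winning move leaves total XOR = 0, i.e. changes one component's Grundy value g to g ⊕ X where X is the current total.
Pile A: need g' = 2⊕2 = 0. Options: 20−3→G=1, 20−4→G=1, 20−6→G=0, 20−9→G=3. Hits: 1.
Pile B: need g' = 0⊕2 = 2. Options: 13−3→G=3, 13−4→G=3, 13−6→G=2, 13−9→G=1. Hits: 1.

2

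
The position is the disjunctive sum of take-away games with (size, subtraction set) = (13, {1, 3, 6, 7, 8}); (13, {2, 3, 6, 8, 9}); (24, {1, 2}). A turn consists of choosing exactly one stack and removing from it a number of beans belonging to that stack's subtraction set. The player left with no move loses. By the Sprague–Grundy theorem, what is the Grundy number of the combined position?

Stack A, S = {1, 3, 6, 7, 8}:
G(0) = 0
G(1) = mex{0} = 1
G(2) = mex{1} = 0
G(3) = mex{0,0} = 1
G(4) = mex{1,1} = 0
G(5) = mex{0,0} = 1
G(6) = mex{1,1,0} = 2
G(7) = mex{2,0,1,0} = 3
G(8) = mex{3,1,0,1,0} = 2
G(9) = mex{2,2,1,0,1} = 3
G(10) = mex{3,3,0,1,0} = 2
G(11) = mex{2,2,1,0,1} = 3
G(12) = mex{3,3,2,1,0} = 4
G(13) = mex{4,2,3,2,1} = 0
G_A(13) = 0.
Stack B, S = {2, 3, 6, 8, 9}:
G(0) = 0
G(1) = mex{} = 0
G(2) = mex{0} = 1
G(3) = mex{0,0} = 1
G(4) = mex{1,0} = 2
G(5) = mex{1,1} = 0
G(6) = mex{2,1,0} = 3
G(7) = mex{0,2,0} = 1
G(8) = mex{3,0,1,0} = 2
G(9) = mex{1,3,1,0,0} = 2
G(10) = mex{2,1,2,1,0} = 3
G(11) = mex{2,2,0,1,1} = 3
G(12) = mex{3,2,3,2,1} = 0
G(13) = mex{3,3,1,0,2} = 4
G_B(13) = 4.
Stack C, S = {1, 2}:
G(0) = 0
G(1) = mex{0} = 1
G(2) = mex{1,0} = 2
G(3) = mex{2,1} = 0
G(4) = mex{0,2} = 1
G(5) = mex{1,0} = 2
G(6) = mex{2,1} = 0
G(7) = mex{0,2} = 1
G(8) = mex{1,0} = 2
G(9) = mex{2,1} = 0
G(10) = mex{0,2} = 1
G(11) = mex{1,0} = 2
G(12) = mex{2,1} = 0
G(13) = mex{0,2} = 1
G(14) = mex{1,0} = 2
G(15) = mex{2,1} = 0
G(16) = mex{0,2} = 1
G(17) = mex{1,0} = 2
G(18) = mex{2,1} = 0
G(19) = mex{0,2} = 1
G(20) = mex{1,0} = 2
G(21) = mex{2,1} = 0
G(22) = mex{0,2} = 1
G(23) = mex{1,0} = 2
G(24) = mex{2,1} = 0
G_C(24) = 0.
Combined Grundy value = 0 ⊕ 4 ⊕ 0 = 4.

4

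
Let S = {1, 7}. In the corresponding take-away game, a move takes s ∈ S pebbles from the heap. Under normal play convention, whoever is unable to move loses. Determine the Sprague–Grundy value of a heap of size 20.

0

G(0) = 0
G(1) = mex{0} = 1
G(2) = mex{1} = 0
G(3) = mex{0} = 1
G(4) = mex{1} = 0
G(5) = mex{0} = 1
G(6) = mex{1} = 0
G(7) = mex{0,0} = 1
G(8) = mex{1,1} = 0
G(9) = mex{0,0} = 1
G(10) = mex{1,1} = 0
G(11) = mex{0,0} = 1
G(12) = mex{1,1} = 0
G(13) = mex{0,0} = 1
G(14) = mex{1,1} = 0
G(15) = mex{0,0} = 1
G(16) = mex{1,1} = 0
G(17) = mex{0,0} = 1
G(18) = mex{1,1} = 0
G(19) = mex{0,0} = 1
G(20) = mex{1,1} = 0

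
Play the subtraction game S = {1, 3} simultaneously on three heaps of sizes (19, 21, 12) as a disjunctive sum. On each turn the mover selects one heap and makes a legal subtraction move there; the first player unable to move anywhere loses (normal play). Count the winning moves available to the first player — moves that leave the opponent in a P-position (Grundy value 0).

0

All heaps use S = {1, 3}:
G(0) = 0
G(1) = mex{0} = 1
G(2) = mex{1} = 0
G(3) = mex{0,0} = 1
G(4) = mex{1,1} = 0
G(5) = mex{0,0} = 1
G(6) = mex{1,1} = 0
G(7) = mex{0,0} = 1
G(8) = mex{1,1} = 0
G(9) = mex{0,0} = 1
G(10) = mex{1,1} = 0
G(11) = mex{0,0} = 1
G(12) = mex{1,1} = 0
G(13) = mex{0,0} = 1
G(14) = mex{1,1} = 0
G(15) = mex{0,0} = 1
G(16) = mex{1,1} = 0
G(17) = mex{0,0} = 1
G(18) = mex{1,1} = 0
G(19) = mex{0,0} = 1
G(20) = mex{1,1} = 0
G(21) = mex{0,0} = 1
Heap A: G(19) = 1.
Heap B: G(21) = 1.
Heap C: G(12) = 0.
Combined Grundy value = 1 ⊕ 1 ⊕ 0 = 0.
A winning move leaves total XOR = 0, i.e. changes one component's Grundy value g to g ⊕ X where X is the current total.
Heap A: target g' = 1⊕0 = 1, but every legal move changes the Grundy value (mex property), so 0 moves.
Heap B: target g' = 1⊕0 = 1, but every legal move changes the Grundy value (mex property), so 0 moves.
Heap C: target g' = 0⊕0 = 0, but every legal move changes the Grundy value (mex property), so 0 moves.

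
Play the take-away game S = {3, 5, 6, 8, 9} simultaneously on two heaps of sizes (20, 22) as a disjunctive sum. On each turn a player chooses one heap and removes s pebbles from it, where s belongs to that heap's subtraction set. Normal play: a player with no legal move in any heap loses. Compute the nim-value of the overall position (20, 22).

All heaps use S = {3, 5, 6, 8, 9}:
n :  0  1  2  3  4  5  6  7  8  9 10 11 12 13 14 15 16 17 18 19 20 21 22
G :  0  0  0  1  1  1  2  2  2  3  3  3  0  0  0  1  1  1  2  2  2  3  3
Heap A: G(20) = 2.
Heap B: G(22) = 3.
Combined Grundy value = 2 ⊕ 3 = 1.

1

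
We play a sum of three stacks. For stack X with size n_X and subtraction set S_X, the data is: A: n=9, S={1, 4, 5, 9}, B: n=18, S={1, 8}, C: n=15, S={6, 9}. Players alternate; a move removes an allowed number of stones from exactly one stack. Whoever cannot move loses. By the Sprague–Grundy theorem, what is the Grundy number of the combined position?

1

Stack A, S = {1, 4, 5, 9}:
n : 0 1 2 3 4 5 6 7 8 9
G : 0 1 0 1 2 3 2 3 0 1
G_A(9) = 1.
Stack B, S = {1, 8}:
n :  0  1  2  3  4  5  6  7  8  9 10 11 12 13 14 15 16 17 18
G :  0  1  0  1  0  1  0  1  2  0  1  0  1  0  1  0  1  2  0
G_B(18) = 0.
Stack C, S = {6, 9}:
G(0) = 0
G(1) = mex{} = 0
G(2) = mex{} = 0
G(3) = mex{} = 0
G(4) = mex{} = 0
G(5) = mex{} = 0
G(6) = mex{0} = 1
G(7) = mex{0} = 1
G(8) = mex{0} = 1
G(9) = mex{0,0} = 1
G(10) = mex{0,0} = 1
G(11) = mex{0,0} = 1
G(12) = mex{1,0} = 2
G(13) = mex{1,0} = 2
G(14) = mex{1,0} = 2
G(15) = mex{1,1} = 0
G_C(15) = 0.
Combined Grundy value = 1 ⊕ 0 ⊕ 0 = 1.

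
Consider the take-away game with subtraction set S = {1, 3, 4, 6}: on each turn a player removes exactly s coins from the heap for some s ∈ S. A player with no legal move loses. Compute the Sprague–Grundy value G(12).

3

n :  0  1  2  3  4  5  6  7  8  9 10 11 12
G :  0  1  0  1  2  3  2  0  1  0  1  2  3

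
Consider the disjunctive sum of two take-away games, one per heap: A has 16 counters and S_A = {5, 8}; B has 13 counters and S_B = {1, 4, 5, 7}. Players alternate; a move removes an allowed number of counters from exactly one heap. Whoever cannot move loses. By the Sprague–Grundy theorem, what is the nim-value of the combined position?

Heap A, S = {5, 8}:
G(0) = 0
G(1) = mex{} = 0
G(2) = mex{} = 0
G(3) = mex{} = 0
G(4) = mex{} = 0
G(5) = mex{0} = 1
G(6) = mex{0} = 1
G(7) = mex{0} = 1
G(8) = mex{0,0} = 1
G(9) = mex{0,0} = 1
G(10) = mex{1,0} = 2
G(11) = mex{1,0} = 2
G(12) = mex{1,0} = 2
G(13) = mex{1,1} = 0
G(14) = mex{1,1} = 0
G(15) = mex{2,1} = 0
G(16) = mex{2,1} = 0
G_A(16) = 0.
Heap B, S = {1, 4, 5, 7}:
n :  0  1  2  3  4  5  6  7  8  9 10 11 12 13
G :  0  1  0  1  2  3  2  3  0  1  0  1  2  3
G_B(13) = 3.
Combined Grundy value = 0 ⊕ 3 = 3.

3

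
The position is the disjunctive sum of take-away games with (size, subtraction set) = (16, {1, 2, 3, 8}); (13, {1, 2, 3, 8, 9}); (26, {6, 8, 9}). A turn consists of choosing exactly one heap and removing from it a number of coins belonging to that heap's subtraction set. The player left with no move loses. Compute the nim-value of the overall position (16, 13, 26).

1

Heap A, S = {1, 2, 3, 8}:
n :  0  1  2  3  4  5  6  7  8  9 10 11 12 13 14 15 16
G :  0  1  2  3  0  1  2  3  4  0  1  2  3  0  1  2  3
G_A(16) = 3.
Heap B, S = {1, 2, 3, 8, 9}:
n :  0  1  2  3  4  5  6  7  8  9 10 11 12 13
G :  0  1  2  3  0  1  2  3  4  5  0  1  2  3
G_B(13) = 3.
Heap C, S = {6, 8, 9}:
G(0) = 0
G(1) = mex{} = 0
G(2) = mex{} = 0
G(3) = mex{} = 0
G(4) = mex{} = 0
G(5) = mex{} = 0
G(6) = mex{0} = 1
G(7) = mex{0} = 1
G(8) = mex{0,0} = 1
G(9) = mex{0,0,0} = 1
G(10) = mex{0,0,0} = 1
G(11) = mex{0,0,0} = 1
G(12) = mex{1,0,0} = 2
G(13) = mex{1,0,0} = 2
G(14) = mex{1,1,0} = 2
G(15) = mex{1,1,1} = 0
G(16) = mex{1,1,1} = 0
G(17) = mex{1,1,1} = 0
G(18) = mex{2,1,1} = 0
G(19) = mex{2,1,1} = 0
G(20) = mex{2,2,1} = 0
G(21) = mex{0,2,2} = 1
G(22) = mex{0,2,2} = 1
G(23) = mex{0,0,2} = 1
G(24) = mex{0,0,0} = 1
G(25) = mex{0,0,0} = 1
G(26) = mex{0,0,0} = 1
G_C(26) = 1.
Combined Grundy value = 3 ⊕ 3 ⊕ 1 = 1.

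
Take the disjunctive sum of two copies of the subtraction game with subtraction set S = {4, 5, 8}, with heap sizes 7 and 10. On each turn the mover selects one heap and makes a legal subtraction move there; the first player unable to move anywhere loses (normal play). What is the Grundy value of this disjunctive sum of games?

3

All heaps use S = {4, 5, 8}:
G(0) = 0
G(1) = mex{} = 0
G(2) = mex{} = 0
G(3) = mex{} = 0
G(4) = mex{0} = 1
G(5) = mex{0,0} = 1
G(6) = mex{0,0} = 1
G(7) = mex{0,0} = 1
G(8) = mex{1,0,0} = 2
G(9) = mex{1,1,0} = 2
G(10) = mex{1,1,0} = 2
Heap A: G(7) = 1.
Heap B: G(10) = 2.
Combined Grundy value = 1 ⊕ 2 = 3.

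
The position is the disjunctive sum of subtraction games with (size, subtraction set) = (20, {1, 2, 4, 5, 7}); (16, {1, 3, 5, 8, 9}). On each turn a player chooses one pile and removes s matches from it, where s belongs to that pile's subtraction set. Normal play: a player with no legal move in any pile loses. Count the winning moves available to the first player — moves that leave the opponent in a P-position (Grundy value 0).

3

Pile A, S = {1, 2, 4, 5, 7}:
G(0) = 0
G(1) = mex{0} = 1
G(2) = mex{1,0} = 2
G(3) = mex{2,1} = 0
G(4) = mex{0,2,0} = 1
G(5) = mex{1,0,1,0} = 2
G(6) = mex{2,1,2,1} = 0
G(7) = mex{0,2,0,2,0} = 1
G(8) = mex{1,0,1,0,1} = 2
G(9) = mex{2,1,2,1,2} = 0
G(10) = mex{0,2,0,2,0} = 1
G(11) = mex{1,0,1,0,1} = 2
G(12) = mex{2,1,2,1,2} = 0
G(13) = mex{0,2,0,2,0} = 1
G(14) = mex{1,0,1,0,1} = 2
G(15) = mex{2,1,2,1,2} = 0
G(16) = mex{0,2,0,2,0} = 1
G(17) = mex{1,0,1,0,1} = 2
G(18) = mex{2,1,2,1,2} = 0
G(19) = mex{0,2,0,2,0} = 1
G(20) = mex{1,0,1,0,1} = 2
G_A(20) = 2.
Pile B, S = {1, 3, 5, 8, 9}:
G(0) = 0
G(1) = mex{0} = 1
G(2) = mex{1} = 0
G(3) = mex{0,0} = 1
G(4) = mex{1,1} = 0
G(5) = mex{0,0,0} = 1
G(6) = mex{1,1,1} = 0
G(7) = mex{0,0,0} = 1
G(8) = mex{1,1,1,0} = 2
G(9) = mex{2,0,0,1,0} = 3
G(10) = mex{3,1,1,0,1} = 2
G(11) = mex{2,2,0,1,0} = 3
G(12) = mex{3,3,1,0,1} = 2
G(13) = mex{2,2,2,1,0} = 3
G(14) = mex{3,3,3,0,1} = 2
G(15) = mex{2,2,2,1,0} = 3
G(16) = mex{3,3,3,2,1} = 0
G_B(16) = 0.
Combined Grundy value = 2 ⊕ 0 = 2.
A winning move leaves total XOR = 0, i.e. changes one component's Grundy value g to g ⊕ X where X is the current total.
Pile A: need g' = 2⊕2 = 0. Options: 20−1→G=1, 20−2→G=0, 20−4→G=1, 20−5→G=0, 20−7→G=1. Hits: 2.
Pile B: need g' = 0⊕2 = 2. Options: 16−1→G=3, 16−3→G=3, 16−5→G=3, 16−8→G=2, 16−9→G=1. Hits: 1.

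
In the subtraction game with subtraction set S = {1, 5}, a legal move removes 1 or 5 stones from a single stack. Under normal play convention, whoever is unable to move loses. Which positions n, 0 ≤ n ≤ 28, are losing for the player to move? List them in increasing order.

G(0) = 0
G(1) = mex{0} = 1
G(2) = mex{1} = 0
G(3) = mex{0} = 1
G(4) = mex{1} = 0
G(5) = mex{0,0} = 1
G(6) = mex{1,1} = 0
G(7) = mex{0,0} = 1
G(8) = mex{1,1} = 0
G(9) = mex{0,0} = 1
G(10) = mex{1,1} = 0
G(11) = mex{0,0} = 1
G(12) = mex{1,1} = 0
G(13) = mex{0,0} = 1
G(14) = mex{1,1} = 0
G(15) = mex{0,0} = 1
G(16) = mex{1,1} = 0
G(17) = mex{0,0} = 1
G(18) = mex{1,1} = 0
G(19) = mex{0,0} = 1
G(20) = mex{1,1} = 0
G(21) = mex{0,0} = 1
G(22) = mex{1,1} = 0
G(23) = mex{0,0} = 1
G(24) = mex{1,1} = 0
G(25) = mex{0,0} = 1
G(26) = mex{1,1} = 0
G(27) = mex{0,0} = 1
G(28) = mex{1,1} = 0
P-positions are exactly the n with G(n) = 0.

0, 2, 4, 6, 8, 10, 12, 14, 16, 18, 20, 22, 24, 26, 28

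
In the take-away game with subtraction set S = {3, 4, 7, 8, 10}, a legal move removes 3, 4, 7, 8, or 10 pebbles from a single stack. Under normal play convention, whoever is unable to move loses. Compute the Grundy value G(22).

3

n :  0  1  2  3  4  5  6  7  8  9 10 11 12 13 14 15 16 17 18 19 20 21 22
G :  0  0  0  1  1  1  2  2  2  3  3  3  4  0  0  0  1  1  1  2  2  2  3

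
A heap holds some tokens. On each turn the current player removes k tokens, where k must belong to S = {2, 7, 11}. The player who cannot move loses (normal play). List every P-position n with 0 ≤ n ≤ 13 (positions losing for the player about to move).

n :  0  1  2  3  4  5  6  7  8  9 10 11 12 13
G :  0  0  1  1  0  0  1  1  2  0  0  1  1  0
P-positions are exactly the n with G(n) = 0.

0, 1, 4, 5, 9, 10, 13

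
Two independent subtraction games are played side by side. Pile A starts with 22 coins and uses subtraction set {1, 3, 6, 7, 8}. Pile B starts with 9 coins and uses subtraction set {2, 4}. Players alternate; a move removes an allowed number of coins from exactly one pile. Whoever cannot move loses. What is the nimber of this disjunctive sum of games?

2

Pile A, S = {1, 3, 6, 7, 8}:
n :  0  1  2  3  4  5  6  7  8  9 10 11 12 13 14 15 16 17 18 19 20 21 22
G :  0  1  0  1  0  1  2  3  2  3  2  3  4  0  1  0  1  0  1  2  3  2  3
G_A(22) = 3.
Pile B, S = {2, 4}:
n : 0 1 2 3 4 5 6 7 8 9
G : 0 0 1 1 2 2 0 0 1 1
G_B(9) = 1.
Combined Grundy value = 3 ⊕ 1 = 2.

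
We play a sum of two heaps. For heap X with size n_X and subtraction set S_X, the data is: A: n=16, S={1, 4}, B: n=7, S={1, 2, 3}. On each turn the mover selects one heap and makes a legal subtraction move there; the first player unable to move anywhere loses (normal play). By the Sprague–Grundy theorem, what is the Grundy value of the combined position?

2

Heap A, S = {1, 4}:
G(0) = 0
G(1) = mex{0} = 1
G(2) = mex{1} = 0
G(3) = mex{0} = 1
G(4) = mex{1,0} = 2
G(5) = mex{2,1} = 0
G(6) = mex{0,0} = 1
G(7) = mex{1,1} = 0
G(8) = mex{0,2} = 1
G(9) = mex{1,0} = 2
G(10) = mex{2,1} = 0
G(11) = mex{0,0} = 1
G(12) = mex{1,1} = 0
G(13) = mex{0,2} = 1
G(14) = mex{1,0} = 2
G(15) = mex{2,1} = 0
G(16) = mex{0,0} = 1
G_A(16) = 1.
Heap B, S = {1, 2, 3}:
G(0) = 0
G(1) = mex{0} = 1
G(2) = mex{1,0} = 2
G(3) = mex{2,1,0} = 3
G(4) = mex{3,2,1} = 0
G(5) = mex{0,3,2} = 1
G(6) = mex{1,0,3} = 2
G(7) = mex{2,1,0} = 3
G_B(7) = 3.
Combined Grundy value = 1 ⊕ 3 = 2.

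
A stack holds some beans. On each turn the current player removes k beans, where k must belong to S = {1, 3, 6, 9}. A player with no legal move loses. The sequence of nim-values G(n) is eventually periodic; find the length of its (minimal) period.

n :  0  1  2  3  4  5  6  7  8  9 10 11 12 13 14 15 16 17 18 19 20 21 22 23 24 25
G :  0  1  0  1  0  1  2  3  2  3  2  3  0  1  0  1  0  1  2  3  2  3  2  3  0  1
G(n+12) = G(n) holds for n = 0,…,8 (a full window of length max(S) = 9), so the sequence is purely periodic with period 12.

12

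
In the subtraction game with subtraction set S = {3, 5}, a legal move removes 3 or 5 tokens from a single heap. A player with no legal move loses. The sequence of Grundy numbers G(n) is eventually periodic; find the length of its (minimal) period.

8

n :  0  1  2  3  4  5  6  7  8  9 10 11 12 13 14 15 16 17
G :  0  0  0  1  1  1  2  2  0  0  0  1  1  1  2  2  0  0
G(n+8) = G(n) holds for n = 0,…,4 (a full window of length max(S) = 5), so the sequence is purely periodic with period 8.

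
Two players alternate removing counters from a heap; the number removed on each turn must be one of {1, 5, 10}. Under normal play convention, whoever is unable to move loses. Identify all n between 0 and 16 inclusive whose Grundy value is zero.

0, 2, 4, 6, 8, 15

G(0) = 0
G(1) = mex{0} = 1
G(2) = mex{1} = 0
G(3) = mex{0} = 1
G(4) = mex{1} = 0
G(5) = mex{0,0} = 1
G(6) = mex{1,1} = 0
G(7) = mex{0,0} = 1
G(8) = mex{1,1} = 0
G(9) = mex{0,0} = 1
G(10) = mex{1,1,0} = 2
G(11) = mex{2,0,1} = 3
G(12) = mex{3,1,0} = 2
G(13) = mex{2,0,1} = 3
G(14) = mex{3,1,0} = 2
G(15) = mex{2,2,1} = 0
G(16) = mex{0,3,0} = 1
P-positions are exactly the n with G(n) = 0.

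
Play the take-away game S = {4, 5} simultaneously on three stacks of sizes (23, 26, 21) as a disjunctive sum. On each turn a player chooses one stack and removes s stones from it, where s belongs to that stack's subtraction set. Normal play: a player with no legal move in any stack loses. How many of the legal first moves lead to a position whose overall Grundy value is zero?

All stacks use S = {4, 5}:
G(0) = 0
G(1) = mex{} = 0
G(2) = mex{} = 0
G(3) = mex{} = 0
G(4) = mex{0} = 1
G(5) = mex{0,0} = 1
G(6) = mex{0,0} = 1
G(7) = mex{0,0} = 1
G(8) = mex{1,0} = 2
G(9) = mex{1,1} = 0
G(10) = mex{1,1} = 0
G(11) = mex{1,1} = 0
G(12) = mex{2,1} = 0
G(13) = mex{0,2} = 1
G(14) = mex{0,0} = 1
G(15) = mex{0,0} = 1
G(16) = mex{0,0} = 1
G(17) = mex{1,0} = 2
G(18) = mex{1,1} = 0
G(19) = mex{1,1} = 0
G(20) = mex{1,1} = 0
G(21) = mex{2,1} = 0
G(22) = mex{0,2} = 1
G(23) = mex{0,0} = 1
G(24) = mex{0,0} = 1
G(25) = mex{0,0} = 1
G(26) = mex{1,0} = 2
Stack A: G(23) = 1.
Stack B: G(26) = 2.
Stack C: G(21) = 0.
Combined Grundy value = 1 ⊕ 2 ⊕ 0 = 3.
A winning move leaves total XOR = 0, i.e. changes one component's Grundy value g to g ⊕ X where X is the current total.
Stack A: need g' = 1⊕3 = 2. Options: 23−4→G=0, 23−5→G=0. Hits: 0.
Stack B: need g' = 2⊕3 = 1. Options: 26−4→G=1, 26−5→G=0. Hits: 1.
Stack C: need g' = 0⊕3 = 3. Options: 21−4→G=2, 21−5→G=1. Hits: 0.

1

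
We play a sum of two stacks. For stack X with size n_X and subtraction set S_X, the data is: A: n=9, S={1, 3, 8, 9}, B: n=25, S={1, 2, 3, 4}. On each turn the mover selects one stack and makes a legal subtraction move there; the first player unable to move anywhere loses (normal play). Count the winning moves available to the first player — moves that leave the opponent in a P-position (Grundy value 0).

Stack A, S = {1, 3, 8, 9}:
G(0) = 0
G(1) = mex{0} = 1
G(2) = mex{1} = 0
G(3) = mex{0,0} = 1
G(4) = mex{1,1} = 0
G(5) = mex{0,0} = 1
G(6) = mex{1,1} = 0
G(7) = mex{0,0} = 1
G(8) = mex{1,1,0} = 2
G(9) = mex{2,0,1,0} = 3
G_A(9) = 3.
Stack B, S = {1, 2, 3, 4}:
n :  0  1  2  3  4  5  6  7  8  9 10 11 12 13 14 15 16 17 18 19 20 21 22 23 24 25
G :  0  1  2  3  4  0  1  2  3  4  0  1  2  3  4  0  1  2  3  4  0  1  2  3  4  0
G_B(25) = 0.
Combined Grundy value = 3 ⊕ 0 = 3.
A winning move leaves total XOR = 0, i.e. changes one component's Grundy value g to g ⊕ X where X is the current total.
Stack A: need g' = 3⊕3 = 0. Options: 9−1→G=2, 9−3→G=0, 9−8→G=1, 9−9→G=0. Hits: 2.
Stack B: need g' = 0⊕3 = 3. Options: 25−1→G=4, 25−2→G=3, 25−3→G=2, 25−4→G=1. Hits: 1.

3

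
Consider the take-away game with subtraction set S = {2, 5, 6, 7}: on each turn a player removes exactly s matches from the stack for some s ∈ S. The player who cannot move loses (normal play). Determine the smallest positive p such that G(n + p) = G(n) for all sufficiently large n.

G(0) = 0
G(1) = mex{} = 0
G(2) = mex{0} = 1
G(3) = mex{0} = 1
G(4) = mex{1} = 0
G(5) = mex{1,0} = 2
G(6) = mex{0,0,0} = 1
G(7) = mex{2,1,0,0} = 3
G(8) = mex{1,1,1,0} = 2
G(9) = mex{3,0,1,1} = 2
G(10) = mex{2,2,0,1} = 3
G(11) = mex{2,1,2,0} = 3
G(12) = mex{3,3,1,2} = 0
G(13) = mex{3,2,3,1} = 0
G(14) = mex{0,2,2,3} = 1
G(15) = mex{0,3,2,2} = 1
G(16) = mex{1,3,3,2} = 0
G(17) = mex{1,0,3,3} = 2
G(18) = mex{0,0,0,3} = 1
G(19) = mex{2,1,0,0} = 3
G(20) = mex{1,1,1,0} = 2
G(21) = mex{3,0,1,1} = 2
G(22) = mex{2,2,0,1} = 3
G(23) = mex{2,1,2,0} = 3
G(24) = mex{3,3,1,2} = 0
G(25) = mex{3,2,3,1} = 0
G(n+12) = G(n) holds for n = 0,…,6 (a full window of length max(S) = 7), so the sequence is purely periodic with period 12.

12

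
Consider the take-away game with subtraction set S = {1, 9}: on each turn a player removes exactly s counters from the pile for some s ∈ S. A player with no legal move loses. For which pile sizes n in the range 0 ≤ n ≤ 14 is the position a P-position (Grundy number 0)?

G(0) = 0
G(1) = mex{0} = 1
G(2) = mex{1} = 0
G(3) = mex{0} = 1
G(4) = mex{1} = 0
G(5) = mex{0} = 1
G(6) = mex{1} = 0
G(7) = mex{0} = 1
G(8) = mex{1} = 0
G(9) = mex{0,0} = 1
G(10) = mex{1,1} = 0
G(11) = mex{0,0} = 1
G(12) = mex{1,1} = 0
G(13) = mex{0,0} = 1
G(14) = mex{1,1} = 0
P-positions are exactly the n with G(n) = 0.

0, 2, 4, 6, 8, 10, 12, 14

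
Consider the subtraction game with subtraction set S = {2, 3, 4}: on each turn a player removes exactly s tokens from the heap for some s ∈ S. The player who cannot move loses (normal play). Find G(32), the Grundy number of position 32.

1

n :  0  1  2  3  4  5  6  7  8  9 10 11 12 13 14 15 16 17 18 19 20 21 22 23 24 25 26 27 28 29 30 31 32
G :  0  0  1  1  2  2  0  0  1  1  2  2  0  0  1  1  2  2  0  0  1  1  2  2  0  0  1  1  2  2  0  0  1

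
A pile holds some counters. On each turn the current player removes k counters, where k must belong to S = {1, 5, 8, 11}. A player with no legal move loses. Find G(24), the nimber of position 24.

G(0) = 0
G(1) = mex{0} = 1
G(2) = mex{1} = 0
G(3) = mex{0} = 1
G(4) = mex{1} = 0
G(5) = mex{0,0} = 1
G(6) = mex{1,1} = 0
G(7) = mex{0,0} = 1
G(8) = mex{1,1,0} = 2
G(9) = mex{2,0,1} = 3
G(10) = mex{3,1,0} = 2
G(11) = mex{2,0,1,0} = 3
G(12) = mex{3,1,0,1} = 2
G(13) = mex{2,2,1,0} = 3
G(14) = mex{3,3,0,1} = 2
G(15) = mex{2,2,1,0} = 3
G(16) = mex{3,3,2,1} = 0
G(17) = mex{0,2,3,0} = 1
G(18) = mex{1,3,2,1} = 0
G(19) = mex{0,2,3,2} = 1
G(20) = mex{1,3,2,3} = 0
G(21) = mex{0,0,3,2} = 1
G(22) = mex{1,1,2,3} = 0
G(23) = mex{0,0,3,2} = 1
G(24) = mex{1,1,0,3} = 2

2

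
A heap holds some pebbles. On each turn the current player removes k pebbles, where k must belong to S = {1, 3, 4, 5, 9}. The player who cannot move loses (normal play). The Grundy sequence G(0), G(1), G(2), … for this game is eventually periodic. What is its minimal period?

8

G(0) = 0
G(1) = mex{0} = 1
G(2) = mex{1} = 0
G(3) = mex{0,0} = 1
G(4) = mex{1,1,0} = 2
G(5) = mex{2,0,1,0} = 3
G(6) = mex{3,1,0,1} = 2
G(7) = mex{2,2,1,0} = 3
G(8) = mex{3,3,2,1} = 0
G(9) = mex{0,2,3,2,0} = 1
G(10) = mex{1,3,2,3,1} = 0
G(11) = mex{0,0,3,2,0} = 1
G(12) = mex{1,1,0,3,1} = 2
G(13) = mex{2,0,1,0,2} = 3
G(14) = mex{3,1,0,1,3} = 2
G(15) = mex{2,2,1,0,2} = 3
G(16) = mex{3,3,2,1,3} = 0
G(17) = mex{0,2,3,2,0} = 1
G(18) = mex{1,3,2,3,1} = 0
G(n+8) = G(n) holds for n = 0,…,8 (a full window of length max(S) = 9), so the sequence is purely periodic with period 8.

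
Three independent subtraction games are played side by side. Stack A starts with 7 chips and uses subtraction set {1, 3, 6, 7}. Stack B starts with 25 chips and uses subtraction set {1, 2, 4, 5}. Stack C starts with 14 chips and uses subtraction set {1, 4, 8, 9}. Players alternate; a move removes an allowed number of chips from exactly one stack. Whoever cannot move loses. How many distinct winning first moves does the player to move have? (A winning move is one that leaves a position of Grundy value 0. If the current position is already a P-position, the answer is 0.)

Stack A, S = {1, 3, 6, 7}:
n : 0 1 2 3 4 5 6 7
G : 0 1 0 1 0 1 2 3
G_A(7) = 3.
Stack B, S = {1, 2, 4, 5}:
G(0) = 0
G(1) = mex{0} = 1
G(2) = mex{1,0} = 2
G(3) = mex{2,1} = 0
G(4) = mex{0,2,0} = 1
G(5) = mex{1,0,1,0} = 2
G(6) = mex{2,1,2,1} = 0
G(7) = mex{0,2,0,2} = 1
G(8) = mex{1,0,1,0} = 2
G(9) = mex{2,1,2,1} = 0
G(10) = mex{0,2,0,2} = 1
G(11) = mex{1,0,1,0} = 2
G(12) = mex{2,1,2,1} = 0
G(13) = mex{0,2,0,2} = 1
G(14) = mex{1,0,1,0} = 2
G(15) = mex{2,1,2,1} = 0
G(16) = mex{0,2,0,2} = 1
G(17) = mex{1,0,1,0} = 2
G(18) = mex{2,1,2,1} = 0
G(19) = mex{0,2,0,2} = 1
G(20) = mex{1,0,1,0} = 2
G(21) = mex{2,1,2,1} = 0
G(22) = mex{0,2,0,2} = 1
G(23) = mex{1,0,1,0} = 2
G(24) = mex{2,1,2,1} = 0
G(25) = mex{0,2,0,2} = 1
G_B(25) = 1.
Stack C, S = {1, 4, 8, 9}:
G(0) = 0
G(1) = mex{0} = 1
G(2) = mex{1} = 0
G(3) = mex{0} = 1
G(4) = mex{1,0} = 2
G(5) = mex{2,1} = 0
G(6) = mex{0,0} = 1
G(7) = mex{1,1} = 0
G(8) = mex{0,2,0} = 1
G(9) = mex{1,0,1,0} = 2
G(10) = mex{2,1,0,1} = 3
G(11) = mex{3,0,1,0} = 2
G(12) = mex{2,1,2,1} = 0
G(13) = mex{0,2,0,2} = 1
G(14) = mex{1,3,1,0} = 2
G_C(14) = 2.
Combined Grundy value = 3 ⊕ 1 ⊕ 2 = 0.
A winning move leaves total XOR = 0, i.e. changes one component's Grundy value g to g ⊕ X where X is the current total.
Stack A: target g' = 3⊕0 = 3, but every legal move changes the Grundy value (mex property), so 0 moves.
Stack B: target g' = 1⊕0 = 1, but every legal move changes the Grundy value (mex property), so 0 moves.
Stack C: target g' = 2⊕0 = 2, but every legal move changes the Grundy value (mex property), so 0 moves.

0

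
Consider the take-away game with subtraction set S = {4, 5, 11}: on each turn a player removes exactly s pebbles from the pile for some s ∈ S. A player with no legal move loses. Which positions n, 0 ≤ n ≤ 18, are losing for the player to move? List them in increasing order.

0, 1, 2, 3, 9, 10, 16, 17, 18

G(0) = 0
G(1) = mex{} = 0
G(2) = mex{} = 0
G(3) = mex{} = 0
G(4) = mex{0} = 1
G(5) = mex{0,0} = 1
G(6) = mex{0,0} = 1
G(7) = mex{0,0} = 1
G(8) = mex{1,0} = 2
G(9) = mex{1,1} = 0
G(10) = mex{1,1} = 0
G(11) = mex{1,1,0} = 2
G(12) = mex{2,1,0} = 3
G(13) = mex{0,2,0} = 1
G(14) = mex{0,0,0} = 1
G(15) = mex{2,0,1} = 3
G(16) = mex{3,2,1} = 0
G(17) = mex{1,3,1} = 0
G(18) = mex{1,1,1} = 0
P-positions are exactly the n with G(n) = 0.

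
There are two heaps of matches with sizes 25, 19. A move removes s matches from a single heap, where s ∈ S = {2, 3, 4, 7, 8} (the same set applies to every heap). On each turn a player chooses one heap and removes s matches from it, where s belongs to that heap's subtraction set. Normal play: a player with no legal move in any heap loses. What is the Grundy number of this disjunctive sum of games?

All heaps use S = {2, 3, 4, 7, 8}:
G(0) = 0
G(1) = mex{} = 0
G(2) = mex{0} = 1
G(3) = mex{0,0} = 1
G(4) = mex{1,0,0} = 2
G(5) = mex{1,1,0} = 2
G(6) = mex{2,1,1} = 0
G(7) = mex{2,2,1,0} = 3
G(8) = mex{0,2,2,0,0} = 1
G(9) = mex{3,0,2,1,0} = 4
G(10) = mex{1,3,0,1,1} = 2
G(11) = mex{4,1,3,2,1} = 0
G(12) = mex{2,4,1,2,2} = 0
G(13) = mex{0,2,4,0,2} = 1
G(14) = mex{0,0,2,3,0} = 1
G(15) = mex{1,0,0,1,3} = 2
G(16) = mex{1,1,0,4,1} = 2
G(17) = mex{2,1,1,2,4} = 0
G(18) = mex{2,2,1,0,2} = 3
G(19) = mex{0,2,2,0,0} = 1
G(20) = mex{3,0,2,1,0} = 4
G(21) = mex{1,3,0,1,1} = 2
G(22) = mex{4,1,3,2,1} = 0
G(23) = mex{2,4,1,2,2} = 0
G(24) = mex{0,2,4,0,2} = 1
G(25) = mex{0,0,2,3,0} = 1
Heap A: G(25) = 1.
Heap B: G(19) = 1.
Combined Grundy value = 1 ⊕ 1 = 0.

0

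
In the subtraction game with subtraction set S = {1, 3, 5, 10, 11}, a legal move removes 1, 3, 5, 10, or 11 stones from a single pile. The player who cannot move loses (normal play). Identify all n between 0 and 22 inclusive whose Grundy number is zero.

n :  0  1  2  3  4  5  6  7  8  9 10 11 12 13 14 15 16 17 18 19 20 21 22
G :  0  1  0  1  0  1  0  1  0  1  2  3  2  3  2  3  2  3  2  3  0  1  0
P-positions are exactly the n with G(n) = 0.

0, 2, 4, 6, 8, 20, 22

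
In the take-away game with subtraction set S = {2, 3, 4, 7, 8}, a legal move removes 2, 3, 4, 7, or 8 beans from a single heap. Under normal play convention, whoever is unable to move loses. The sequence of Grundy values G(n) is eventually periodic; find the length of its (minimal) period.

G(0) = 0
G(1) = mex{} = 0
G(2) = mex{0} = 1
G(3) = mex{0,0} = 1
G(4) = mex{1,0,0} = 2
G(5) = mex{1,1,0} = 2
G(6) = mex{2,1,1} = 0
G(7) = mex{2,2,1,0} = 3
G(8) = mex{0,2,2,0,0} = 1
G(9) = mex{3,0,2,1,0} = 4
G(10) = mex{1,3,0,1,1} = 2
G(11) = mex{4,1,3,2,1} = 0
G(12) = mex{2,4,1,2,2} = 0
G(13) = mex{0,2,4,0,2} = 1
G(14) = mex{0,0,2,3,0} = 1
G(15) = mex{1,0,0,1,3} = 2
G(16) = mex{1,1,0,4,1} = 2
G(17) = mex{2,1,1,2,4} = 0
G(18) = mex{2,2,1,0,2} = 3
G(19) = mex{0,2,2,0,0} = 1
G(20) = mex{3,0,2,1,0} = 4
G(21) = mex{1,3,0,1,1} = 2
G(22) = mex{4,1,3,2,1} = 0
G(23) = mex{2,4,1,2,2} = 0
G(n+11) = G(n) holds for n = 0,…,7 (a full window of length max(S) = 8), so the sequence is purely periodic with period 11.

11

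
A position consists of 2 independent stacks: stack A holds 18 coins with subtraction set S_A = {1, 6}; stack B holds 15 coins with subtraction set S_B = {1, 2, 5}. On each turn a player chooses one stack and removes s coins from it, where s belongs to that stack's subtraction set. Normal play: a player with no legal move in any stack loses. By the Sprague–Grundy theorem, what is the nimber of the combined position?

Stack A, S = {1, 6}:
n :  0  1  2  3  4  5  6  7  8  9 10 11 12 13 14 15 16 17 18
G :  0  1  0  1  0  1  2  0  1  0  1  0  1  2  0  1  0  1  0
G_A(18) = 0.
Stack B, S = {1, 2, 5}:
G(0) = 0
G(1) = mex{0} = 1
G(2) = mex{1,0} = 2
G(3) = mex{2,1} = 0
G(4) = mex{0,2} = 1
G(5) = mex{1,0,0} = 2
G(6) = mex{2,1,1} = 0
G(7) = mex{0,2,2} = 1
G(8) = mex{1,0,0} = 2
G(9) = mex{2,1,1} = 0
G(10) = mex{0,2,2} = 1
G(11) = mex{1,0,0} = 2
G(12) = mex{2,1,1} = 0
G(13) = mex{0,2,2} = 1
G(14) = mex{1,0,0} = 2
G(15) = mex{2,1,1} = 0
G_B(15) = 0.
Combined Grundy value = 0 ⊕ 0 = 0.

0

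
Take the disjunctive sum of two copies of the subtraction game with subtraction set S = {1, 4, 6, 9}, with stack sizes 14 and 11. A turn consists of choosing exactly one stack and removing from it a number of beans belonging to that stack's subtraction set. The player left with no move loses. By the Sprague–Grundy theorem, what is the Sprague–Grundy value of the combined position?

All stacks use S = {1, 4, 6, 9}:
n :  0  1  2  3  4  5  6  7  8  9 10 11 12 13 14
G :  0  1  0  1  2  0  1  0  1  2  0  1  0  1  2
Stack A: G(14) = 2.
Stack B: G(11) = 1.
Combined Grundy value = 2 ⊕ 1 = 3.

3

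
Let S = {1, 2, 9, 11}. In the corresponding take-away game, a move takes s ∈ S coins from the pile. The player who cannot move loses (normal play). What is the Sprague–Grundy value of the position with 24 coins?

1

G(0) = 0
G(1) = mex{0} = 1
G(2) = mex{1,0} = 2
G(3) = mex{2,1} = 0
G(4) = mex{0,2} = 1
G(5) = mex{1,0} = 2
G(6) = mex{2,1} = 0
G(7) = mex{0,2} = 1
G(8) = mex{1,0} = 2
G(9) = mex{2,1,0} = 3
G(10) = mex{3,2,1} = 0
G(11) = mex{0,3,2,0} = 1
G(12) = mex{1,0,0,1} = 2
G(13) = mex{2,1,1,2} = 0
G(14) = mex{0,2,2,0} = 1
G(15) = mex{1,0,0,1} = 2
G(16) = mex{2,1,1,2} = 0
G(17) = mex{0,2,2,0} = 1
G(18) = mex{1,0,3,1} = 2
G(19) = mex{2,1,0,2} = 3
G(20) = mex{3,2,1,3} = 0
G(21) = mex{0,3,2,0} = 1
G(22) = mex{1,0,0,1} = 2
G(23) = mex{2,1,1,2} = 0
G(24) = mex{0,2,2,0} = 1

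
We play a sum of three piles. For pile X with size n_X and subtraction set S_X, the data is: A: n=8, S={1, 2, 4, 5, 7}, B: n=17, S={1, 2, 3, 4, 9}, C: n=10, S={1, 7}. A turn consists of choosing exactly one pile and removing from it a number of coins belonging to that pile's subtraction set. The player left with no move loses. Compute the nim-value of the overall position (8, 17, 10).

0

Pile A, S = {1, 2, 4, 5, 7}:
n : 0 1 2 3 4 5 6 7 8
G : 0 1 2 0 1 2 0 1 2
G_A(8) = 2.
Pile B, S = {1, 2, 3, 4, 9}:
n :  0  1  2  3  4  5  6  7  8  9 10 11 12 13 14 15 16 17
G :  0  1  2  3  4  0  1  2  3  4  0  1  2  3  4  0  1  2
G_B(17) = 2.
Pile C, S = {1, 7}:
n :  0  1  2  3  4  5  6  7  8  9 10
G :  0  1  0  1  0  1  0  1  0  1  0
G_C(10) = 0.
Combined Grundy value = 2 ⊕ 2 ⊕ 0 = 0.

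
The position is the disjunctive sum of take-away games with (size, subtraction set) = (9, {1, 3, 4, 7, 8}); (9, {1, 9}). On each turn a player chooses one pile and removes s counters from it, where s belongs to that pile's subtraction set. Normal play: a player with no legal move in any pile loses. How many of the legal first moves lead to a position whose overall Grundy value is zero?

Pile A, S = {1, 3, 4, 7, 8}:
G(0) = 0
G(1) = mex{0} = 1
G(2) = mex{1} = 0
G(3) = mex{0,0} = 1
G(4) = mex{1,1,0} = 2
G(5) = mex{2,0,1} = 3
G(6) = mex{3,1,0} = 2
G(7) = mex{2,2,1,0} = 3
G(8) = mex{3,3,2,1,0} = 4
G(9) = mex{4,2,3,0,1} = 5
G_A(9) = 5.
Pile B, S = {1, 9}:
n : 0 1 2 3 4 5 6 7 8 9
G : 0 1 0 1 0 1 0 1 0 1
G_B(9) = 1.
Combined Grundy value = 5 ⊕ 1 = 4.
A winning move leaves total XOR = 0, i.e. changes one component's Grundy value g to g ⊕ X where X is the current total.
Pile A: need g' = 5⊕4 = 1. Options: 9−1→G=4, 9−3→G=2, 9−4→G=3, 9−7→G=0, 9−8→G=1. Hits: 1.
Pile B: need g' = 1⊕4 = 5. Options: 9−1→G=0, 9−9→G=0. Hits: 0.

1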